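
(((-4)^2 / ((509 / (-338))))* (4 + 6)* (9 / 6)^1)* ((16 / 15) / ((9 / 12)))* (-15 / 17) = 1730560 / 8653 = 200.00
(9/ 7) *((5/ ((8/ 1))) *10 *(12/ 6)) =225/ 14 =16.07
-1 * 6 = -6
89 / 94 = 0.95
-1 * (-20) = 20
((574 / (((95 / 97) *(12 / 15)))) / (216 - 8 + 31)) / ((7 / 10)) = 19885 / 4541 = 4.38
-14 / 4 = -7 / 2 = -3.50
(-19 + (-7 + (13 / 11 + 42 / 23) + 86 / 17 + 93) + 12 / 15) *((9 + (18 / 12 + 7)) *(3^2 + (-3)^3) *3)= -308356146 / 4301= -71694.06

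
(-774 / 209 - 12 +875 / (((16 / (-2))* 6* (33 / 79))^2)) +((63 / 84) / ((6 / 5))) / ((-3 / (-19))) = -456152527 / 47672064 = -9.57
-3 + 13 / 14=-29 / 14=-2.07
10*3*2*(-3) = -180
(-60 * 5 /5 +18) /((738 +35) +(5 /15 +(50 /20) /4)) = -1008 /18575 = -0.05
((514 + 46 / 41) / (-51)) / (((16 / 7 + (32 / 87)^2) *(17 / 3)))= -69937560 / 94993433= -0.74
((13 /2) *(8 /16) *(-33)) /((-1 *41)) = 429 /164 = 2.62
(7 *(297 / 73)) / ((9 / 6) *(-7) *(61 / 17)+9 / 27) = -212058 / 278057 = -0.76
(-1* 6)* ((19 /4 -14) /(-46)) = -111 /92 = -1.21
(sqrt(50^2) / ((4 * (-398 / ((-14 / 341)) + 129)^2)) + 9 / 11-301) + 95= -21343151861541 / 104020678168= -205.18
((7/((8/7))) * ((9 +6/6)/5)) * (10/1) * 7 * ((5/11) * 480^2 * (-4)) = -3951360000/11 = -359214545.45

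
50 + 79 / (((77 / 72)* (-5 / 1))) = 13562 / 385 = 35.23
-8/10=-4/5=-0.80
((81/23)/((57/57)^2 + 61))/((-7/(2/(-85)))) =81/424235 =0.00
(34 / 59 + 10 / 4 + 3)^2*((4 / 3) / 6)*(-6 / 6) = -57121 / 6962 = -8.20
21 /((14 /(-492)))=-738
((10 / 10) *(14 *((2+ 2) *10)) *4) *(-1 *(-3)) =6720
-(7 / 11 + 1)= -18 / 11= -1.64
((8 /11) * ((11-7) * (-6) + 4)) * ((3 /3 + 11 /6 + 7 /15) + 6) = -135.27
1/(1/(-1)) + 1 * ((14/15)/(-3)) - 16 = -779/45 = -17.31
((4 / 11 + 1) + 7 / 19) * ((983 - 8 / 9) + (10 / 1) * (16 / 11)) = 35718178 / 20691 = 1726.27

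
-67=-67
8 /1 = 8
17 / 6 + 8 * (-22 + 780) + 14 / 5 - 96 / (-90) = 60707 / 10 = 6070.70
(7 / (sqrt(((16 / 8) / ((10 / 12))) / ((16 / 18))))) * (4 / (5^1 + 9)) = 2 * sqrt(30) / 9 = 1.22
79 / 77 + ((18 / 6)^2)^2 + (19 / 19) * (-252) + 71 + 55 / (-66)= -46111 / 462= -99.81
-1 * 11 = -11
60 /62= 0.97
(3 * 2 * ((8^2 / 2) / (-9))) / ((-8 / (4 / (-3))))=-32 / 9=-3.56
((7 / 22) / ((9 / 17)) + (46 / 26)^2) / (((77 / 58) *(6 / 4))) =7241474 / 3864861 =1.87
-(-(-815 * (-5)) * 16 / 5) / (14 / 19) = 123880 / 7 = 17697.14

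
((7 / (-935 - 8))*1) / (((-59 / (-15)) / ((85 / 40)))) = -1785 / 445096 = -0.00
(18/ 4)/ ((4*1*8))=9/ 64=0.14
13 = 13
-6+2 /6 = -5.67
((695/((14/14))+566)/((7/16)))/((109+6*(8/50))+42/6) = 24.64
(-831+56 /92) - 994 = -1824.39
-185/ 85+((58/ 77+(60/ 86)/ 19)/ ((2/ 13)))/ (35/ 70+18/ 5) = -40518873/ 43847573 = -0.92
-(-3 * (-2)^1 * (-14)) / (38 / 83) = 3486 / 19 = 183.47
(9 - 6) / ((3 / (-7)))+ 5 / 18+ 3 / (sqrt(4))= -5.22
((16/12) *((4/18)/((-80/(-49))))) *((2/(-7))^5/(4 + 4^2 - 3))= -16/787185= -0.00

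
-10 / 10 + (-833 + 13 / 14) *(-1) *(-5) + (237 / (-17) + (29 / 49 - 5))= -6963391 / 1666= -4179.71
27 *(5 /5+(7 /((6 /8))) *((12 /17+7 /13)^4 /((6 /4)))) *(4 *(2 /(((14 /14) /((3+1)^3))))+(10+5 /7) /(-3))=3648767210576133 /16698102967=218513.88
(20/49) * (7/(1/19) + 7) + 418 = 3326/7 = 475.14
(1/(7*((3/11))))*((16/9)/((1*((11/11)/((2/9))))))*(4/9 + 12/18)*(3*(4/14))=7040/35721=0.20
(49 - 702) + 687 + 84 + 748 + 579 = 1445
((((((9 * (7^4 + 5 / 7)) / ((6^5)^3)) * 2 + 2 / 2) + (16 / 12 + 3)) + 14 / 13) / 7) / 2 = 423263238071 / 924406898688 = 0.46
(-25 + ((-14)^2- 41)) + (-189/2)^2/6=12947/8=1618.38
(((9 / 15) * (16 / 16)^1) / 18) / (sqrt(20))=sqrt(5) / 300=0.01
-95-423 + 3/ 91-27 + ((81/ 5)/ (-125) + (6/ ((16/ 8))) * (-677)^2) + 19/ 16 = 1250743212689/ 910000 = 1374443.09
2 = 2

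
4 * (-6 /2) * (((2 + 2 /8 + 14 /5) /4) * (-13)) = 3939 /20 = 196.95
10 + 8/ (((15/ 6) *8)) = 52/ 5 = 10.40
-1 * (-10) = 10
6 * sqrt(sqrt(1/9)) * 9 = 18 * sqrt(3) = 31.18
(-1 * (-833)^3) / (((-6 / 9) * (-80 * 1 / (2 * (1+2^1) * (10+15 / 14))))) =23037808689 / 32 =719931521.53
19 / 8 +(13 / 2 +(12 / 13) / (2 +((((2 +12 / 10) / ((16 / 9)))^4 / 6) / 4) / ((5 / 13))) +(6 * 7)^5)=1066025452558981 / 8156824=130691241.17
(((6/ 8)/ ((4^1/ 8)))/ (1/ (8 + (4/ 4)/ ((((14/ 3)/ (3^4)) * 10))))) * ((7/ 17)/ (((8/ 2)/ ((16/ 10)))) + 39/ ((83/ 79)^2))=518.37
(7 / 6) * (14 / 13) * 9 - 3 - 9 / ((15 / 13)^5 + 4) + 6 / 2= 286507128 / 29179111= 9.82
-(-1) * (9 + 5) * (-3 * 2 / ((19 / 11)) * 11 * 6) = -60984 / 19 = -3209.68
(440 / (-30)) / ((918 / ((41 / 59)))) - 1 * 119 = -9668819 / 81243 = -119.01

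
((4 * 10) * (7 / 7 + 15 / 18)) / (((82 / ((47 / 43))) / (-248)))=-1282160 / 5289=-242.42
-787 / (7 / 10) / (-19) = 7870 / 133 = 59.17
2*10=20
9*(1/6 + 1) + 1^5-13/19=411/38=10.82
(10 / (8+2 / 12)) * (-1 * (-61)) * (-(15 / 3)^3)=-457500 / 49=-9336.73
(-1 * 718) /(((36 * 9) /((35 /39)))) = -12565 /6318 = -1.99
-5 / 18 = -0.28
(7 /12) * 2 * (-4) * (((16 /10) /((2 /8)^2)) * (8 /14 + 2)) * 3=-4608 /5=-921.60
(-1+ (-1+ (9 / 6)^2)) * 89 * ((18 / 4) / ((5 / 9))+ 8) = 14329 / 40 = 358.22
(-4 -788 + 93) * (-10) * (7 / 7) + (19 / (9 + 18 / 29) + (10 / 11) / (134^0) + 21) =21525610 / 3069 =7013.88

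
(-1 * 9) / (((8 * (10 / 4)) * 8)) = -9 / 160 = -0.06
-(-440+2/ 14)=3079/ 7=439.86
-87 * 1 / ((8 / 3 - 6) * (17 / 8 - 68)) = -1044 / 2635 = -0.40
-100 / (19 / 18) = -94.74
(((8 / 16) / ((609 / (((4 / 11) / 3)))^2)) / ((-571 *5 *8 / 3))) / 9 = -1 / 3459312788085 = -0.00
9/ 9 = 1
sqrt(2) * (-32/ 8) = -5.66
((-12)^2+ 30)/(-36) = -4.83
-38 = -38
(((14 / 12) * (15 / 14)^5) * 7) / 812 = 253125 / 17825024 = 0.01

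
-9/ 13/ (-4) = 9/ 52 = 0.17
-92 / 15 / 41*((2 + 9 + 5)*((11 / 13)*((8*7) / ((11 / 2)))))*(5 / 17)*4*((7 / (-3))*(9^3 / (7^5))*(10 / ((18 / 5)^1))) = 21196800 / 3107923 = 6.82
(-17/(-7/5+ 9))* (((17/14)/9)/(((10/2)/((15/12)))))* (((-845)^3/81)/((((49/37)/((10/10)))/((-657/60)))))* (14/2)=-470969251312625/14478912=-32527944.87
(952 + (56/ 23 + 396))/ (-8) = -7765/ 46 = -168.80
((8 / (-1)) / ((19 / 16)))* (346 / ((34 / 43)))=-952192 / 323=-2947.96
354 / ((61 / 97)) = 34338 / 61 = 562.92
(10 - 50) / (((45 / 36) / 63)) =-2016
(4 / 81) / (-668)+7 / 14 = 13525 / 27054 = 0.50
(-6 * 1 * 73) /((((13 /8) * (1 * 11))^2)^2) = -1794048 /418161601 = -0.00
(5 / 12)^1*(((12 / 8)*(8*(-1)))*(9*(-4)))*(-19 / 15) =-228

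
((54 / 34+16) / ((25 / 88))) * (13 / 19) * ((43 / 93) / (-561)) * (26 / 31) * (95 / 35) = -34765328 / 437423175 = -0.08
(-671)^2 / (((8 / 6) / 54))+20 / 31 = 1130555191 / 62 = 18234761.15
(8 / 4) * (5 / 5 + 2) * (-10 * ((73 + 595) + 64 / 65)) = -521808 / 13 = -40139.08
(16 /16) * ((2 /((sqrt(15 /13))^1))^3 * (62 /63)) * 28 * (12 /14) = 51584 * sqrt(195) /4725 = 152.45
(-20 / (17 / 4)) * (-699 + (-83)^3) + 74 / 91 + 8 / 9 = 37509306418 / 13923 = 2694053.47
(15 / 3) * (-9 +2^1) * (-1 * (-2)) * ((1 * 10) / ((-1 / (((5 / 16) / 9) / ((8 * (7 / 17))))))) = 2125 / 288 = 7.38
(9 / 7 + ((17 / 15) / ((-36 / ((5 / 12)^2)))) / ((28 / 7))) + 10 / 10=994733 / 435456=2.28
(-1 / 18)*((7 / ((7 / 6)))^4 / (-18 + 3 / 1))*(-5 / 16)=-3 / 2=-1.50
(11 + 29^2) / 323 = 852 / 323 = 2.64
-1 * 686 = -686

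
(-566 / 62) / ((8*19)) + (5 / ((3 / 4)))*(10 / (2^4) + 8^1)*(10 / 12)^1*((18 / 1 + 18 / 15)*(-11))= -47685723 / 4712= -10120.06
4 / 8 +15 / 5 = 7 / 2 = 3.50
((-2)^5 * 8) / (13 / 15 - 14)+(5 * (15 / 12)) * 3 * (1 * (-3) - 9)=-40485 / 197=-205.51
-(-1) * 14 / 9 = 14 / 9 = 1.56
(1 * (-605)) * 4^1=-2420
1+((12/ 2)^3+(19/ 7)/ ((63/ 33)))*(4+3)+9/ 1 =32171/ 21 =1531.95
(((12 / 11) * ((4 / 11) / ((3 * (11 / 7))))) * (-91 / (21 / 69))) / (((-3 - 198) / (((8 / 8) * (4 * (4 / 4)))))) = 133952 / 267531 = 0.50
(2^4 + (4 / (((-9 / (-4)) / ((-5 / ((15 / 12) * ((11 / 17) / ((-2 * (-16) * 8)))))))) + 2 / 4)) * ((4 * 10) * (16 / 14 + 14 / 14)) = -55378900 / 231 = -239735.50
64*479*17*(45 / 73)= 321258.08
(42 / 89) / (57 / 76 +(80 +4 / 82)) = 328 / 56159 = 0.01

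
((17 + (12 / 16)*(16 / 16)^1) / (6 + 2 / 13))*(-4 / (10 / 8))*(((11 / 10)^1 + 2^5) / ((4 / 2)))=-305513 / 2000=-152.76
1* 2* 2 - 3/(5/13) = -19/5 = -3.80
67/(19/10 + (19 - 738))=-670/7171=-0.09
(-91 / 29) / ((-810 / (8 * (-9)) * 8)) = -91 / 2610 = -0.03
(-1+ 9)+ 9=17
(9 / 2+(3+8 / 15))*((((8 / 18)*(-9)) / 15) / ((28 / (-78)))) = 3133 / 525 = 5.97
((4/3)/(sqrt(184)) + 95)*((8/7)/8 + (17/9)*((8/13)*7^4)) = 2285869*sqrt(46)/56511 + 217157555/819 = 265423.98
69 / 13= 5.31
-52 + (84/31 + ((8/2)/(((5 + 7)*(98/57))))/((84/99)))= -4173395/85064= -49.06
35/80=7/16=0.44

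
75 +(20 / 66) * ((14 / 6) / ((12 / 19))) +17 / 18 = 22888 / 297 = 77.06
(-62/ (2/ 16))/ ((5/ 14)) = -6944/ 5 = -1388.80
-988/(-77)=988/77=12.83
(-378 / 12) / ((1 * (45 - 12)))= -21 / 22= -0.95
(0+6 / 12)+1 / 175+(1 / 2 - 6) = -874 / 175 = -4.99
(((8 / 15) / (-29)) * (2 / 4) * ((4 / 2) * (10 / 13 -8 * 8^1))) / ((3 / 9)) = 6576 / 1885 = 3.49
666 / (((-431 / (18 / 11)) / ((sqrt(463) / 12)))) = -999 * sqrt(463) / 4741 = -4.53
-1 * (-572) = 572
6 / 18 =1 / 3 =0.33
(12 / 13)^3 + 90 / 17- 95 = -3321049 / 37349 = -88.92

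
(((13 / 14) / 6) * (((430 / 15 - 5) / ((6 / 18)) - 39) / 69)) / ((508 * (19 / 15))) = 130 / 1165479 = 0.00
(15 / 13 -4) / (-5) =37 / 65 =0.57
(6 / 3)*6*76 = 912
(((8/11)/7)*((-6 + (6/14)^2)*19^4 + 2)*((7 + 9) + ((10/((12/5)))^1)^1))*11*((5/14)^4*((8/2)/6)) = -2808817391875/14823774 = -189480.59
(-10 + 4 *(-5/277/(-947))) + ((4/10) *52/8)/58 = -757309153/76072510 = -9.96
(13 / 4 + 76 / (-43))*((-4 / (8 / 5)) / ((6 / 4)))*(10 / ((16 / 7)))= -10.81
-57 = -57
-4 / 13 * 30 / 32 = -0.29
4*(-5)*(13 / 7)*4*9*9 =-84240 / 7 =-12034.29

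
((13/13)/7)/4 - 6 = -167/28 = -5.96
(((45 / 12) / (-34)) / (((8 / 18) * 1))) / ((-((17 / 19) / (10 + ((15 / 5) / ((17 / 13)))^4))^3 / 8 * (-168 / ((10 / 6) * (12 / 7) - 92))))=375760824847980804008142795 / 4768796803815353111138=78795.73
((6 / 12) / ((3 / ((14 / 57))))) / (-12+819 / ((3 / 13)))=7 / 604827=0.00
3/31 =0.10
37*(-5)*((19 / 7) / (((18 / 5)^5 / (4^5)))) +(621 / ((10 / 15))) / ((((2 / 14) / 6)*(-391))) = -6678596443 / 7026831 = -950.44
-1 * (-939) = 939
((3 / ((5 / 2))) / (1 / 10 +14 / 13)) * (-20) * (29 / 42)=-15080 / 1071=-14.08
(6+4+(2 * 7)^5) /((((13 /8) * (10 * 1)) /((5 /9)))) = 717112 /39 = 18387.49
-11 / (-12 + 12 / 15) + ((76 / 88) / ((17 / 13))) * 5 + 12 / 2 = 10.28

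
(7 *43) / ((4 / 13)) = 3913 / 4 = 978.25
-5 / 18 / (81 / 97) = -485 / 1458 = -0.33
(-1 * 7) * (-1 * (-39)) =-273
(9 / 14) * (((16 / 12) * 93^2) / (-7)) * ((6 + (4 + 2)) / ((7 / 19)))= -11831832 / 343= -34495.14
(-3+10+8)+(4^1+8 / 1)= 27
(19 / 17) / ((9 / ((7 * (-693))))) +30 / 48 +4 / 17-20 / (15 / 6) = -82899 / 136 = -609.55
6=6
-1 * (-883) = 883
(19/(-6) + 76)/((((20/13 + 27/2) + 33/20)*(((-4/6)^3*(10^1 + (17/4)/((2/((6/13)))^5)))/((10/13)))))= -1.13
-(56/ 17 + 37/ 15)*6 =-2938/ 85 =-34.56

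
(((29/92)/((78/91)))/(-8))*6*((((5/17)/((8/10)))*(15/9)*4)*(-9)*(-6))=-228375/6256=-36.50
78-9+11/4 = 287/4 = 71.75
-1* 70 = -70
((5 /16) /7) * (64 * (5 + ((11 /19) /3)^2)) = 46760 /3249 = 14.39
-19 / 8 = -2.38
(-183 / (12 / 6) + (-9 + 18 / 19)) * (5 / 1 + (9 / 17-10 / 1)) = 7566 / 17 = 445.06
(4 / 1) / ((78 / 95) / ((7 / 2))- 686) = -1330 / 228017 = -0.01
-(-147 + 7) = 140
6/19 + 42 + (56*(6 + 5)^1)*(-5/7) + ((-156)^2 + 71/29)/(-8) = -15163477/4408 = -3439.99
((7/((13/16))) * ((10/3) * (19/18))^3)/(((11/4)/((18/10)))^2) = 61456640/382239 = 160.78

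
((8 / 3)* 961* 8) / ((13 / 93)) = 1906624 / 13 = 146663.38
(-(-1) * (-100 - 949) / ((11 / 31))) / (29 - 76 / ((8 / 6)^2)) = 130076 / 605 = 215.00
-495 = -495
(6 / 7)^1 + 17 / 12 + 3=443 / 84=5.27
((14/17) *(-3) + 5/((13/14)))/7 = 92/221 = 0.42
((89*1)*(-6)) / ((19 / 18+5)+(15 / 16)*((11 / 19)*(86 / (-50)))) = -7305120 / 70069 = -104.26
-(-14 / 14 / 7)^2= -1 / 49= -0.02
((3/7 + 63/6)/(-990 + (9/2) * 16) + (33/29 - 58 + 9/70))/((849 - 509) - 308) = -98737/55680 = -1.77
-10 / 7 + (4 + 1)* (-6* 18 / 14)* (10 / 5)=-550 / 7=-78.57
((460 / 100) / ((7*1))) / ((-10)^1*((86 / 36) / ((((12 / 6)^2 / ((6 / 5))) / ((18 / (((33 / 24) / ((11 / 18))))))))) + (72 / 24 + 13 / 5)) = -69 / 5432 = -0.01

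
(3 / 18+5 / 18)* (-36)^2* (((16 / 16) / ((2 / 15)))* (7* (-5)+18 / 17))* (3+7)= -24926400 / 17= -1466258.82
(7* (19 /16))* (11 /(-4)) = -22.86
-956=-956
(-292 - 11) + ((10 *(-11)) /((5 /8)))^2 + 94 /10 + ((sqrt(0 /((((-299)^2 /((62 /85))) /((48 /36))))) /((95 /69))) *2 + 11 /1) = 153467 /5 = 30693.40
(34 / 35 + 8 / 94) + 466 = 768308 / 1645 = 467.06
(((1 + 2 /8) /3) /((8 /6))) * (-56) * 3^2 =-315 /2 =-157.50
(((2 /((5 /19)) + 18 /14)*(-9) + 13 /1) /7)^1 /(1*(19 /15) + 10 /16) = -56256 /11123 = -5.06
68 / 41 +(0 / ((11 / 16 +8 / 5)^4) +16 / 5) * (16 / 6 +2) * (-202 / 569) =-1274788 / 349935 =-3.64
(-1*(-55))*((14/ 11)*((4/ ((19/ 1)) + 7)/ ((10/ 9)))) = 8631/ 19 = 454.26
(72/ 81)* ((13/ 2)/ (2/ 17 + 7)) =884/ 1089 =0.81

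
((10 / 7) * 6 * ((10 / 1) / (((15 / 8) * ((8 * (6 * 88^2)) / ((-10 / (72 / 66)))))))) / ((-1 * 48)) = 25 / 1064448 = 0.00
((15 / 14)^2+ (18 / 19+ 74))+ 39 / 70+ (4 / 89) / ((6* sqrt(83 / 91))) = 2* sqrt(7553) / 22161+ 1427269 / 18620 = 76.66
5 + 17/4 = 37/4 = 9.25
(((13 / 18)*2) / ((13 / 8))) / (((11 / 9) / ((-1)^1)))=-8 / 11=-0.73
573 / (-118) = -573 / 118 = -4.86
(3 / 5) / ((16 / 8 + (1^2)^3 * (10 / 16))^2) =64 / 735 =0.09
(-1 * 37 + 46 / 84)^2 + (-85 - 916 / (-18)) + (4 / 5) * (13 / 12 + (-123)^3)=-1457650107 / 980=-1487398.07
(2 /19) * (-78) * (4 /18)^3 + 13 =59605 /4617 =12.91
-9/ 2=-4.50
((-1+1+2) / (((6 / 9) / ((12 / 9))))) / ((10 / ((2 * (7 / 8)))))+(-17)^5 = -14198563 / 10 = -1419856.30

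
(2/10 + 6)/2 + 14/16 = 159/40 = 3.98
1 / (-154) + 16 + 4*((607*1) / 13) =405931 / 2002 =202.76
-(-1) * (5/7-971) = -6792/7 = -970.29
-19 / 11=-1.73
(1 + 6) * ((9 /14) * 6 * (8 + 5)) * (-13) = -4563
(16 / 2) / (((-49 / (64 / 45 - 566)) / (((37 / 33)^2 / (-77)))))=-278246512 / 184895865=-1.50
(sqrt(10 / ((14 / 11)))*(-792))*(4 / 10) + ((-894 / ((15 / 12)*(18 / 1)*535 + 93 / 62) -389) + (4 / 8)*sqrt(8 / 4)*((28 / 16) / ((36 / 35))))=-1584*sqrt(385) / 35 -1561355 / 4013 + 245*sqrt(2) / 288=-1275.88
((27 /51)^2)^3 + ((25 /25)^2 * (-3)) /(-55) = 101641962 /1327566295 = 0.08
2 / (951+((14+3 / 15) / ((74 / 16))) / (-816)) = 37740 / 17945299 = 0.00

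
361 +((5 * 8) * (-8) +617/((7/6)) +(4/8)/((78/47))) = 622613/1092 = 570.16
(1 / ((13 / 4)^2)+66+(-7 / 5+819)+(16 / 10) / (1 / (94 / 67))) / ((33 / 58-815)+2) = -969710932 / 889251805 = -1.09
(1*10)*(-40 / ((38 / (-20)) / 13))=52000 / 19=2736.84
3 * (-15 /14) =-45 /14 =-3.21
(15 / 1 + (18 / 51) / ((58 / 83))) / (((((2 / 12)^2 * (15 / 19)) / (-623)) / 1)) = -1085784336 / 2465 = -440480.46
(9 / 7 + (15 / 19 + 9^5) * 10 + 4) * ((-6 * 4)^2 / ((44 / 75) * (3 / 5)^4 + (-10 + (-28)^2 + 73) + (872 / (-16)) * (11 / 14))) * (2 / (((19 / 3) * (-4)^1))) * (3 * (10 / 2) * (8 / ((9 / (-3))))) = 1748863440000000 / 1309504757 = 1335515.15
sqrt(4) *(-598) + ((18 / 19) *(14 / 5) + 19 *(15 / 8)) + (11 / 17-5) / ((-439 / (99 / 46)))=-151025850101 / 130453240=-1157.70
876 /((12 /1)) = 73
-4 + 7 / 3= -5 / 3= -1.67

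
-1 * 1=-1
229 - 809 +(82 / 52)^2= -390399 / 676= -577.51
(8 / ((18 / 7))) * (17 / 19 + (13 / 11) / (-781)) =453600 / 163229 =2.78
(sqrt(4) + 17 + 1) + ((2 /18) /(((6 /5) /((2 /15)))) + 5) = 25.01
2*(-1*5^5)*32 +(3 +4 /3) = -599987 /3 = -199995.67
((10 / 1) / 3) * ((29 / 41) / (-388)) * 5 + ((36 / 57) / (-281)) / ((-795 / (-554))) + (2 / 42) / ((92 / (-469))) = -426612663347 / 1552996467420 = -0.27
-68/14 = -34/7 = -4.86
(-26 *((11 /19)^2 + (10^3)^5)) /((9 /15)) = -46930000000000015730 /1083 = -43333333333333347.86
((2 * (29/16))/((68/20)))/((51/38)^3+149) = 994555/141245843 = 0.01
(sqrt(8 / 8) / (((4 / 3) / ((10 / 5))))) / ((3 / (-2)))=-1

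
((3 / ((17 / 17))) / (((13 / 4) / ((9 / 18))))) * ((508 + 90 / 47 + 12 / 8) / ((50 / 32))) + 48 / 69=53316992 / 351325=151.76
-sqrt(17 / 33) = -0.72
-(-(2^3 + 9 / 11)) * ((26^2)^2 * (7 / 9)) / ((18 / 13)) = 2263595.48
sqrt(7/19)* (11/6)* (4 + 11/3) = 253* sqrt(133)/342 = 8.53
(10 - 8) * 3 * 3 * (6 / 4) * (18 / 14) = 243 / 7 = 34.71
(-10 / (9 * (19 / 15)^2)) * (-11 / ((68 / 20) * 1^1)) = 13750 / 6137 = 2.24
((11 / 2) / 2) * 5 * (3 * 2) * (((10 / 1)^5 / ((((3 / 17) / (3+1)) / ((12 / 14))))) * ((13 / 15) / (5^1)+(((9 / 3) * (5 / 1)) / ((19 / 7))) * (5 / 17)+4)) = 123617120000 / 133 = 929452030.08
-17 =-17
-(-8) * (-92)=-736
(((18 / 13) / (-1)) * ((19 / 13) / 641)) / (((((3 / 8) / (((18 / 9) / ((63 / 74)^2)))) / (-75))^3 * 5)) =106130.05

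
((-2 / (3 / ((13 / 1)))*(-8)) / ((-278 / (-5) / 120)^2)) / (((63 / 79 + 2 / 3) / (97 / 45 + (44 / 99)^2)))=31319392000 / 60339483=519.05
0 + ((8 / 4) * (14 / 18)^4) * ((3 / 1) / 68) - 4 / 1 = -295031 / 74358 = -3.97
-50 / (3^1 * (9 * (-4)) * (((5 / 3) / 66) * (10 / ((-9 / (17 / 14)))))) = -231 / 17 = -13.59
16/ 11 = 1.45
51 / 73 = 0.70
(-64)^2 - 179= 3917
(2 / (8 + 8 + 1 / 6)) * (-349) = -4188 / 97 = -43.18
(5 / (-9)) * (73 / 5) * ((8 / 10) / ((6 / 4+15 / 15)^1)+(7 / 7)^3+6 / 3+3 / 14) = -90301 / 3150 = -28.67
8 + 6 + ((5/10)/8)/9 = 2017/144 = 14.01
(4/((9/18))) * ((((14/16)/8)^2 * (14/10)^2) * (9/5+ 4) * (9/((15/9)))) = 1879983/320000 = 5.87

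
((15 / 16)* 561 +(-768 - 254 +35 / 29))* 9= -2066517 / 464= -4453.70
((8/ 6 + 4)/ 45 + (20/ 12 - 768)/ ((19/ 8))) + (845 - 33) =66076/ 135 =489.45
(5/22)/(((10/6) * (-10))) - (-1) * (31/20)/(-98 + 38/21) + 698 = 310177979/444400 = 697.97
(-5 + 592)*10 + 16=5886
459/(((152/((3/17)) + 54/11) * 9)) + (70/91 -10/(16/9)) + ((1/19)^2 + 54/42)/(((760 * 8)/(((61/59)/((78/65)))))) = -4.80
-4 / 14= -2 / 7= -0.29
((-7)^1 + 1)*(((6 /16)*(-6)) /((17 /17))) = 27 /2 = 13.50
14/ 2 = 7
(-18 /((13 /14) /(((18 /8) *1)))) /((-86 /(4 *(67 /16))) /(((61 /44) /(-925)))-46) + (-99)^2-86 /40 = 5865138821803 /598554580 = 9798.84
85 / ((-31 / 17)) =-1445 / 31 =-46.61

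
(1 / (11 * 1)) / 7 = 1 / 77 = 0.01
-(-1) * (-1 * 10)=-10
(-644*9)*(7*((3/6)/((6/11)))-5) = -8211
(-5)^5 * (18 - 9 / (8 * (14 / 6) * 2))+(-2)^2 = -6215177 / 112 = -55492.65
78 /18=13 /3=4.33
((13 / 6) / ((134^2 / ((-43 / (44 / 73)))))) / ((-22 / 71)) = 2897297 / 104288448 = 0.03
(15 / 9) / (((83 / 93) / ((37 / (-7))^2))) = 212195 / 4067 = 52.17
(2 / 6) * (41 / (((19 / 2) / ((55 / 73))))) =4510 / 4161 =1.08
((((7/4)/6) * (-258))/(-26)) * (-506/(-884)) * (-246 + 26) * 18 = -37695735/5746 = -6560.34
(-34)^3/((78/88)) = -1729376/39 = -44342.97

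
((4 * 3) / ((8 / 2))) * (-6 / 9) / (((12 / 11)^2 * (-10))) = 121 / 720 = 0.17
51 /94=0.54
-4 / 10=-2 / 5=-0.40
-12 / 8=-3 / 2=-1.50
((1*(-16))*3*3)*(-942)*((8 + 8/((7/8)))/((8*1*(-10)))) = -203472/7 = -29067.43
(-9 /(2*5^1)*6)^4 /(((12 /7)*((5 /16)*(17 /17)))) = 1587.24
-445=-445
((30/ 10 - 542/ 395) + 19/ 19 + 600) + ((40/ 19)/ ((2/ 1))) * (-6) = 4475322/ 7505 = 596.31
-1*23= -23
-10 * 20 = -200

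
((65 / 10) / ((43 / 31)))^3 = 65450827 / 636056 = 102.90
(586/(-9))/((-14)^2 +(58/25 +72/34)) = -124525/383337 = -0.32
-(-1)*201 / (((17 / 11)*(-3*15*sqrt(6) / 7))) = -5159*sqrt(6) / 1530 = -8.26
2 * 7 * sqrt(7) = 14 * sqrt(7) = 37.04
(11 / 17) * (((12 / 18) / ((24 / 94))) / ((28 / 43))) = 22231 / 8568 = 2.59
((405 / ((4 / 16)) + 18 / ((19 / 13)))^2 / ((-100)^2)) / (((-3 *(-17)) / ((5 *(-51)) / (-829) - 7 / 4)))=-383384631789 / 50875730000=-7.54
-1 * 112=-112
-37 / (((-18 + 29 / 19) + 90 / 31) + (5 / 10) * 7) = 43586 / 11863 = 3.67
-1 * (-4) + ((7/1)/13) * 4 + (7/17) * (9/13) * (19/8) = 929/136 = 6.83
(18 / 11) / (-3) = -6 / 11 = -0.55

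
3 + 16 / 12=13 / 3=4.33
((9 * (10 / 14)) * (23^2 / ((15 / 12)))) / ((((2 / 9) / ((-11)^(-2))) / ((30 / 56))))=642735 / 11858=54.20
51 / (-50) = -51 / 50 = -1.02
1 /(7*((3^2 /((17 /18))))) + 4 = 4553 /1134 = 4.01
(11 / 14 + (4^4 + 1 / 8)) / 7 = 14387 / 392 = 36.70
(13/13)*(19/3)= 19/3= 6.33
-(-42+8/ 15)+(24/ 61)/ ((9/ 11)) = 12794/ 305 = 41.95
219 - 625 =-406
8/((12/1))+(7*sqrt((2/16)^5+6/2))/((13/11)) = 2/3+77*sqrt(196610)/3328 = 10.93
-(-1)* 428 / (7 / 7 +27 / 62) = 26536 / 89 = 298.16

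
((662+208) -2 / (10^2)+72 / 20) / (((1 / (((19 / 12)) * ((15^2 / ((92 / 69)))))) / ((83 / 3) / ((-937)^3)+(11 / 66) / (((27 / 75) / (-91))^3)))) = -8038763714896273911873989 / 12793960933056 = -628324860217.95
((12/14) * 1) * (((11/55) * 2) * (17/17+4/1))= 12/7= 1.71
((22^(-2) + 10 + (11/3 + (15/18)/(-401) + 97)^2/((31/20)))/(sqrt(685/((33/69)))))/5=34.60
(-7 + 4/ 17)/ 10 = -23/ 34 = -0.68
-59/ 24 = -2.46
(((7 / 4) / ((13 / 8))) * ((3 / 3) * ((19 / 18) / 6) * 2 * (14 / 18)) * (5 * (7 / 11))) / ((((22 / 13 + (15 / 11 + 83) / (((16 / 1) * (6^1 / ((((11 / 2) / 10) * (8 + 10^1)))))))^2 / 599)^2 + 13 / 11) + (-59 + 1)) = -256862926952450000 / 15554812982739308127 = -0.02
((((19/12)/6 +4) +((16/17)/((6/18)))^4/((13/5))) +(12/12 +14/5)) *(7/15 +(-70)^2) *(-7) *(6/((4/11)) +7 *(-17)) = 268076458327863871/2345269680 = 114305173.78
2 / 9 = 0.22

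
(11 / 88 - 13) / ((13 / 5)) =-515 / 104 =-4.95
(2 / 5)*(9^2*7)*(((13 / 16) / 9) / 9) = 91 / 40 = 2.28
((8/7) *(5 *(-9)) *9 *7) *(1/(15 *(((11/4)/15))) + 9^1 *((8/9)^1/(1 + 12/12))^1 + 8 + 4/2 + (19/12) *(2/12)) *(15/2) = -7819875/22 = -355448.86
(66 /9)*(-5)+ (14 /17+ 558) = 26630 /51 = 522.16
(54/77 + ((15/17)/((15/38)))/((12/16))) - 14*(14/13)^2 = -8332286/663663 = -12.55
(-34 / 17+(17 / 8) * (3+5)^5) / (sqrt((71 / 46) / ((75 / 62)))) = 348150 * sqrt(151869) / 2201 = 61642.60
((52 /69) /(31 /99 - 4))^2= 2944656 /70476025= 0.04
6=6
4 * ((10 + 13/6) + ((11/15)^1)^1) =258/5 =51.60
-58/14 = -29/7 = -4.14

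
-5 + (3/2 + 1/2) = -3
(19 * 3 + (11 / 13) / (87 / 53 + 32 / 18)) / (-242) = -606909 / 2565563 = -0.24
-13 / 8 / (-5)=13 / 40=0.32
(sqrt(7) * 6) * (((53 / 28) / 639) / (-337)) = -0.00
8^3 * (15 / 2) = 3840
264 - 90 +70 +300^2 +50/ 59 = 90244.85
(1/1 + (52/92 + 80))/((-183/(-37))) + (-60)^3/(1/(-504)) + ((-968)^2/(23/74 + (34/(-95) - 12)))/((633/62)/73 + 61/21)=11227049182819150029188/103153317105801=108838469.74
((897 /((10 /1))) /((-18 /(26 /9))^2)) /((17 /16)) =404248 /185895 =2.17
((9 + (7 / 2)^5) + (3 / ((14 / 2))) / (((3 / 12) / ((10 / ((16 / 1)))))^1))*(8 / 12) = 119905 / 336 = 356.86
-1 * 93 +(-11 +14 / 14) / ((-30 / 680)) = 401 / 3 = 133.67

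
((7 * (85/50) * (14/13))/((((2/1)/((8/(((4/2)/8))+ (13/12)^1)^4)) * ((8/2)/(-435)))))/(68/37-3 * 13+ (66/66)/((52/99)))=3171821293944247/133968384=23675894.26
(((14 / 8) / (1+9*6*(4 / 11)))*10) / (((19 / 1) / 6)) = 1155 / 4313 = 0.27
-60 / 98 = -30 / 49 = -0.61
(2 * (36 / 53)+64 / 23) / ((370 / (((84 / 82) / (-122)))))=-53004 / 564013015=-0.00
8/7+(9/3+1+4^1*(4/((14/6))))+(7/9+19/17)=2126/153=13.90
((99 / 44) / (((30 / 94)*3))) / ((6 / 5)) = 47 / 24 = 1.96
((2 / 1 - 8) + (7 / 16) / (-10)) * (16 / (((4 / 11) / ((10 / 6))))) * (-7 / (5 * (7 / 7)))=620.49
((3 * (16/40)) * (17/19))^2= 10404/9025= 1.15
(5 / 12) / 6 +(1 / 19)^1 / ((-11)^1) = 973 / 15048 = 0.06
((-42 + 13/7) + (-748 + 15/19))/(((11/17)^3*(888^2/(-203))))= 2486651081/3323581536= 0.75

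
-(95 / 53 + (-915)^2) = -44373020 / 53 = -837226.79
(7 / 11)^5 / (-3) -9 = -4365184 / 483153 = -9.03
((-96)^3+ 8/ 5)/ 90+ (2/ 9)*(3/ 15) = -2211826/ 225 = -9830.34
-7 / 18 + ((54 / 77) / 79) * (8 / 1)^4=3938731 / 109494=35.97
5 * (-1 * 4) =-20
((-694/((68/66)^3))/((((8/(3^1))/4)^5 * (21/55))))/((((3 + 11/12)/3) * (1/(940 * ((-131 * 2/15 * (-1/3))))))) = -7277635471095/137564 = -52903633.73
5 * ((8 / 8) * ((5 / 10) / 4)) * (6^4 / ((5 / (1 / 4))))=81 / 2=40.50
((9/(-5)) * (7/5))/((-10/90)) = 567/25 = 22.68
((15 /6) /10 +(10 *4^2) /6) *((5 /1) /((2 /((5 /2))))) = 8075 /48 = 168.23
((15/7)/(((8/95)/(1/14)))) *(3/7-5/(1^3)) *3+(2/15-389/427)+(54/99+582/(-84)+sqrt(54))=-221553823/6904590+3 *sqrt(6)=-24.74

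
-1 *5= -5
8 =8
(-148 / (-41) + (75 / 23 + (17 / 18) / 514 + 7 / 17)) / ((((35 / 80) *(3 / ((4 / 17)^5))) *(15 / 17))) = 0.00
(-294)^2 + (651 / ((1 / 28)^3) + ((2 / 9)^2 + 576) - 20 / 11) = 12810586148 / 891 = 14377762.23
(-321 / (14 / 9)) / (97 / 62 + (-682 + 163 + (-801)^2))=-89559 / 278230267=-0.00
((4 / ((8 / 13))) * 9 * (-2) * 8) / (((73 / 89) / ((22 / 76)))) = -458172 / 1387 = -330.33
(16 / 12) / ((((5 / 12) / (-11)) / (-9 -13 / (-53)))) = 81664 / 265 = 308.17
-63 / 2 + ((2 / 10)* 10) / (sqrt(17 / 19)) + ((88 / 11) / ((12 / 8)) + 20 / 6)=-137 / 6 + 2* sqrt(323) / 17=-20.72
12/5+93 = 477/5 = 95.40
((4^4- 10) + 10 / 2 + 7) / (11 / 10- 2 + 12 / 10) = 860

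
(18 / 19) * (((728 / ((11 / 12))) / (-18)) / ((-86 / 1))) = 4368 / 8987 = 0.49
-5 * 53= -265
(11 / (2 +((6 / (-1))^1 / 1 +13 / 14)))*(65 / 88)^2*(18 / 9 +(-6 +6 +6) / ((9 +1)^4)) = -11833549 / 3027200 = -3.91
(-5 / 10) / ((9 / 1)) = -1 / 18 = -0.06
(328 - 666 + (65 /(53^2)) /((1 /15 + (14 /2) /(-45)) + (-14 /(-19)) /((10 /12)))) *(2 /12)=-56.33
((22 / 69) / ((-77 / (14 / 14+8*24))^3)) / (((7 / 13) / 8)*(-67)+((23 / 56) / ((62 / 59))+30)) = -92710079072 / 477901560675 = -0.19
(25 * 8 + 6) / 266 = 103 / 133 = 0.77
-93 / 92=-1.01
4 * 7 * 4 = 112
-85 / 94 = -0.90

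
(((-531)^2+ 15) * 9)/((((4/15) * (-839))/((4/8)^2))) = -4758345/1678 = -2835.72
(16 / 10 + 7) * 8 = 344 / 5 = 68.80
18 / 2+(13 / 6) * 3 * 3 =28.50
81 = 81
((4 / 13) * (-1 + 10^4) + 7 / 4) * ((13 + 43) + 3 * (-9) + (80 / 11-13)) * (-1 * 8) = -81958400 / 143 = -573135.66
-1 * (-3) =3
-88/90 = -44/45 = -0.98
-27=-27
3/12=1/4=0.25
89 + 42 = 131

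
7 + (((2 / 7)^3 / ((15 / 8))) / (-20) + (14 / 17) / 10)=3097018 / 437325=7.08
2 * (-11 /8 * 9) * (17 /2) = -1683 /8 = -210.38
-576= -576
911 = 911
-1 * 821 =-821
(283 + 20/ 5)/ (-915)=-287/ 915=-0.31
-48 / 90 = -8 / 15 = -0.53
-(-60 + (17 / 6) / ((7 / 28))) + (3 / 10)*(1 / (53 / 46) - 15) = 70639 / 1590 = 44.43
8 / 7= 1.14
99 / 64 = 1.55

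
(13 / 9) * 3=13 / 3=4.33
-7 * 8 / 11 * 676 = -37856 / 11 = -3441.45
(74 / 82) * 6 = 222 / 41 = 5.41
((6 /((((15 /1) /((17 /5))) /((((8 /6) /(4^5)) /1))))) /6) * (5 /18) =17 /207360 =0.00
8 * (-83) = -664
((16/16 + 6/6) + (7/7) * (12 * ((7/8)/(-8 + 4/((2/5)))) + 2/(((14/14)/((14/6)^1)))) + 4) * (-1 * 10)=-955/6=-159.17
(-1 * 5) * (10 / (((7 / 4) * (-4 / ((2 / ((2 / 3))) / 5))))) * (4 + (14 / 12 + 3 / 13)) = 2105 / 91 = 23.13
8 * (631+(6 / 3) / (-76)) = 95908 / 19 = 5047.79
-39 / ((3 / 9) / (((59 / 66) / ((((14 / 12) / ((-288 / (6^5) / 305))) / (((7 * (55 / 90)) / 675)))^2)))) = -8437 / 185389871343750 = -0.00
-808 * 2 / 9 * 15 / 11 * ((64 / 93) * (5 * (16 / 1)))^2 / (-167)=211812352000 / 47664639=4443.80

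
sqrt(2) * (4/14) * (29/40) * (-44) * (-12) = 3828 * sqrt(2)/35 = 154.67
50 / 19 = 2.63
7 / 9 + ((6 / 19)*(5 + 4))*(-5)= -2297 / 171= -13.43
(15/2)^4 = 50625/16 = 3164.06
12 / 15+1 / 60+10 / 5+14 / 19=3.55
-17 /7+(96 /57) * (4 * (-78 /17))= -33.34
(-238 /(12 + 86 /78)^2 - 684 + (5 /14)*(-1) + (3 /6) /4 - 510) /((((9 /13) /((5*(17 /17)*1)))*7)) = -23192080925 /18800712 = -1233.57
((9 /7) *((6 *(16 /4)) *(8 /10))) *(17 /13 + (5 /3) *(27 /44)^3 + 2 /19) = 1021465377 /23012990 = 44.39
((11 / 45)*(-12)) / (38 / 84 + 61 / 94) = -14476 / 5435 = -2.66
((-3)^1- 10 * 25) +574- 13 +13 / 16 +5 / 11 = 54431 / 176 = 309.27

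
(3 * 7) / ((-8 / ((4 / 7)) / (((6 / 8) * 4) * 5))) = -45 / 2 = -22.50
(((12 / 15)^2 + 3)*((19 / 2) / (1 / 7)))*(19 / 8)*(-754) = -86693789 / 200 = -433468.94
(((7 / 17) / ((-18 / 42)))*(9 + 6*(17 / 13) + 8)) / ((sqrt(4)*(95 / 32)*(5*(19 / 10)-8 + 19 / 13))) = -224 / 165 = -1.36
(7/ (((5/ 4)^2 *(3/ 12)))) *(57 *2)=51072/ 25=2042.88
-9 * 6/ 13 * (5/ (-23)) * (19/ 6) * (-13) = -855/ 23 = -37.17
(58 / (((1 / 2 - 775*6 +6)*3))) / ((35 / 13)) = -1508 / 975135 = -0.00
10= 10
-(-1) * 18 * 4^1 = 72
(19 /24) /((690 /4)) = 19 /4140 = 0.00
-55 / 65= -11 / 13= -0.85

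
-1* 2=-2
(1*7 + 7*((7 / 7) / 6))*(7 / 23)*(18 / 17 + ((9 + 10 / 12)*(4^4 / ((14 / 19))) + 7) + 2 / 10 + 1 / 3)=99855091 / 11730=8512.80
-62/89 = -0.70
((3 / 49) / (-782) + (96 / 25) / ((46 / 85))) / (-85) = -1359441 / 16285150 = -0.08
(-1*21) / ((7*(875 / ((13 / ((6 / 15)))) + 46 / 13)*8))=-13 / 1056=-0.01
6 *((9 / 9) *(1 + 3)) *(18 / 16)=27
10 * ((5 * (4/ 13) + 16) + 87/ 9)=10610/ 39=272.05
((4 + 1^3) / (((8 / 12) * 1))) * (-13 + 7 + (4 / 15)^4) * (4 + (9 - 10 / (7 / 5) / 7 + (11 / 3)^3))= -12301825796 / 4465125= -2755.09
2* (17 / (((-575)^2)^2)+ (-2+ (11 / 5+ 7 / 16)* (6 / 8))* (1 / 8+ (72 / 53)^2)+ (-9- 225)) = -36795010346929222339 / 78607336900000000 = -468.09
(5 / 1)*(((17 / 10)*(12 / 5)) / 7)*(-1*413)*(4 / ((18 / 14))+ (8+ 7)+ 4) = -399194 / 15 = -26612.93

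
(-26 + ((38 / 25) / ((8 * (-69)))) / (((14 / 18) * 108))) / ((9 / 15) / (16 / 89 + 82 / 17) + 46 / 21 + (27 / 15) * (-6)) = 11407701583 / 3724874472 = 3.06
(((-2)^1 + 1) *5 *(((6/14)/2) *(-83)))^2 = 1550025/196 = 7908.29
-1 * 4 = -4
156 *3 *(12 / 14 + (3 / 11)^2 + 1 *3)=1558440 / 847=1839.95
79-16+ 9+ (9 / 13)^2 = 12249 / 169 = 72.48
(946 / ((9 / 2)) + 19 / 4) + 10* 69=32579 / 36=904.97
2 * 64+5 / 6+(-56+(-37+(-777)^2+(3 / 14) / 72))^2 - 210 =41136640764796417 / 112896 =364376424007.90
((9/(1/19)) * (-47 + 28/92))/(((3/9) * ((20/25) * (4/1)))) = -1377405/184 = -7485.90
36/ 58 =18/ 29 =0.62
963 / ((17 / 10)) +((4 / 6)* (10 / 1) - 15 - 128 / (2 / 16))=-23759 / 51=-465.86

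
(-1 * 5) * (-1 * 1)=5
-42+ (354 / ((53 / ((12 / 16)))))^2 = -189951 / 11236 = -16.91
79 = 79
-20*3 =-60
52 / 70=26 / 35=0.74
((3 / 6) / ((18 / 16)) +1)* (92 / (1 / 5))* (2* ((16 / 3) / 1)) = 191360 / 27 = 7087.41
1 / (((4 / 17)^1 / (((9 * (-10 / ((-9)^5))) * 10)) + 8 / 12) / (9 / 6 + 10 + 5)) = 42075 / 41066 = 1.02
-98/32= -49/16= -3.06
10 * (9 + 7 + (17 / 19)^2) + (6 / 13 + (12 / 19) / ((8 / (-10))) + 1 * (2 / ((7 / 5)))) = 5555307 / 32851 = 169.11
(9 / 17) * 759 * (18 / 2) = 61479 / 17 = 3616.41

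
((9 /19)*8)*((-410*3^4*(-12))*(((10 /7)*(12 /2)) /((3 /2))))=1147737600 /133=8629606.02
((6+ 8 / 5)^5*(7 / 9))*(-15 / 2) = -277323088 / 1875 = -147905.65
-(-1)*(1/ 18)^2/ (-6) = -1/ 1944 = -0.00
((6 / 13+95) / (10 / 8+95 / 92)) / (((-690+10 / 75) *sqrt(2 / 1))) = -28543 *sqrt(2) / 941668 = -0.04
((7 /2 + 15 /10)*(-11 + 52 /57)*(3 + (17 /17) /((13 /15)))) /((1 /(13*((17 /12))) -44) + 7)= 7650 /1349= 5.67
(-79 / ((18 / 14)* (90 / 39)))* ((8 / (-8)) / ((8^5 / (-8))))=-7189 / 1105920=-0.01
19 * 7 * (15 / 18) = 665 / 6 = 110.83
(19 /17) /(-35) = -19 /595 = -0.03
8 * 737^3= 3202524424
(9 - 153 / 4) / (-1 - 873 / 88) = 2574 / 961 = 2.68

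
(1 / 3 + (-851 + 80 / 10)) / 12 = -632 / 9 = -70.22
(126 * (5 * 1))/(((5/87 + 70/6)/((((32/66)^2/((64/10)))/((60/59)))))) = 11977/6171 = 1.94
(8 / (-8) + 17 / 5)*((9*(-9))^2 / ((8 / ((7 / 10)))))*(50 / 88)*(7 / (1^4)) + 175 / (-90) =8677123 / 1584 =5477.98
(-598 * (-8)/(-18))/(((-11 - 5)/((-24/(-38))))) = 598/57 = 10.49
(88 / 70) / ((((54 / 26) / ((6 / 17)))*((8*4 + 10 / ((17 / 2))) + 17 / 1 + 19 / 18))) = 2288 / 548695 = 0.00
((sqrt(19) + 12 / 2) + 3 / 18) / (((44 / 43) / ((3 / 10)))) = 129*sqrt(19) / 440 + 1591 / 880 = 3.09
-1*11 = -11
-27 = -27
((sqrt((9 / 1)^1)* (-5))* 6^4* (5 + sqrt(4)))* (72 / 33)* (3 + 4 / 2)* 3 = -48988800 / 11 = -4453527.27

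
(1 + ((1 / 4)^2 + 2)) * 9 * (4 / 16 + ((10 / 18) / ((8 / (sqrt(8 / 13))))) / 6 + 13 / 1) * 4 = 245 * sqrt(26) / 1248 + 23373 / 16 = 1461.81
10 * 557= 5570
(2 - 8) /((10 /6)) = -18 /5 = -3.60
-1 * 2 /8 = -1 /4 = -0.25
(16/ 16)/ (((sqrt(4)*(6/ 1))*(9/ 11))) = 11/ 108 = 0.10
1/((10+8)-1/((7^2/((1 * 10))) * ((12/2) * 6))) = 0.06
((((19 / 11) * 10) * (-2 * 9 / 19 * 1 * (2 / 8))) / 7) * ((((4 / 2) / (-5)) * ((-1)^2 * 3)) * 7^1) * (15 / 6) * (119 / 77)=2295 / 121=18.97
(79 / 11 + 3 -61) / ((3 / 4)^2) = -90.34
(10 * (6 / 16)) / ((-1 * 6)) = -5 / 8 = -0.62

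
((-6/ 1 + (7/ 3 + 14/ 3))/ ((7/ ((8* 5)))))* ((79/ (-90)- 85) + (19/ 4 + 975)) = 321794/ 63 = 5107.84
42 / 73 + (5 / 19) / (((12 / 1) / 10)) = 6613 / 8322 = 0.79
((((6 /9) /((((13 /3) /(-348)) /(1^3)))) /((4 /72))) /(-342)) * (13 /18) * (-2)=-232 /57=-4.07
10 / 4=5 / 2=2.50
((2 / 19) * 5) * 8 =80 / 19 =4.21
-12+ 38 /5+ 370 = 1828 /5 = 365.60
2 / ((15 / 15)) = 2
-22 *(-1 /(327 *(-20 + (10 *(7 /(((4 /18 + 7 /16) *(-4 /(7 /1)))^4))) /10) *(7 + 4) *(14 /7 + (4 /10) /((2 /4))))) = 407253125 /60888072077868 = 0.00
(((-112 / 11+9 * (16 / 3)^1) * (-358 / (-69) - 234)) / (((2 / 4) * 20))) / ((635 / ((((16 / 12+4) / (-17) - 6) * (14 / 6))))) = 321822592 / 16030575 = 20.08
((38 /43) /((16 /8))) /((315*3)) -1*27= -1097126 /40635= -27.00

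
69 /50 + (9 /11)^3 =128289 /66550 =1.93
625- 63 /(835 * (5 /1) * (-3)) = 2609396 /4175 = 625.01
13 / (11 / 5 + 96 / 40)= 65 / 23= 2.83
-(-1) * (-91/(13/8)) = -56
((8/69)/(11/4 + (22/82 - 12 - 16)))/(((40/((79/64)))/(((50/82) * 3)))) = -395/1507696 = -0.00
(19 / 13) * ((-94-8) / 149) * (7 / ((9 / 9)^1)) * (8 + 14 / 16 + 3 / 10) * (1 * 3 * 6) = -22404249 / 19370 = -1156.65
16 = 16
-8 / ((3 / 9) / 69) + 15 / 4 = -1652.25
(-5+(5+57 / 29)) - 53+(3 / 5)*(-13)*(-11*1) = 5041 / 145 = 34.77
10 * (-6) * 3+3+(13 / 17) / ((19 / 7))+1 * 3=-56111 / 323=-173.72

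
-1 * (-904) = 904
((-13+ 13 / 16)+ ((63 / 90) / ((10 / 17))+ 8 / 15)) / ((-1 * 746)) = 12557 / 895200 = 0.01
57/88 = 0.65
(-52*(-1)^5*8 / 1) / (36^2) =26 / 81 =0.32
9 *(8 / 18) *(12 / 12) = 4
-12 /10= -6 /5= -1.20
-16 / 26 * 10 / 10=-8 / 13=-0.62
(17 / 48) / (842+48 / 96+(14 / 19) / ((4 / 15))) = 323 / 770880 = 0.00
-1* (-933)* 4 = 3732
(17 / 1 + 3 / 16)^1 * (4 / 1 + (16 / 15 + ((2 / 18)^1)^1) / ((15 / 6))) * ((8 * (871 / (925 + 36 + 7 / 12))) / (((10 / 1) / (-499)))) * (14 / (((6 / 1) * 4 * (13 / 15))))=-117717593 / 6294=-18703.14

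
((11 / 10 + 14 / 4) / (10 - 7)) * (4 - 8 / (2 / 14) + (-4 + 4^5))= 22264 / 15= 1484.27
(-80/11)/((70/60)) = -480/77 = -6.23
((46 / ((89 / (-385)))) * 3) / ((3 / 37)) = -655270 / 89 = -7362.58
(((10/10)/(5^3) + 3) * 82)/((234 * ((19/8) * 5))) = 123328/1389375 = 0.09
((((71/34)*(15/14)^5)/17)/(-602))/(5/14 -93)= 53915625/17337099771712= 0.00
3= 3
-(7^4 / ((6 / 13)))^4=-949165729998374161 / 1296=-732380964504918.33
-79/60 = -1.32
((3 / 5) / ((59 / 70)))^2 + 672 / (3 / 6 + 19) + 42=3483046 / 45253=76.97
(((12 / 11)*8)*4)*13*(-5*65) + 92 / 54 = -43804294 / 297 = -147489.21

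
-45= -45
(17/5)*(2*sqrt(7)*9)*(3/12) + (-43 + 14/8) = -165/4 + 153*sqrt(7)/10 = -0.77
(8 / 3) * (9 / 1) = 24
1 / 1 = 1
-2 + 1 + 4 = 3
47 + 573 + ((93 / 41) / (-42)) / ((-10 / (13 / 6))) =21353203 / 34440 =620.01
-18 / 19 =-0.95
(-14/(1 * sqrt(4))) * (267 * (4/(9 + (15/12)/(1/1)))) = -29904/41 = -729.37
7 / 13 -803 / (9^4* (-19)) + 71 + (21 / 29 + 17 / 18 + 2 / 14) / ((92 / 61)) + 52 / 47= 210108210891863 / 2844976673448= 73.85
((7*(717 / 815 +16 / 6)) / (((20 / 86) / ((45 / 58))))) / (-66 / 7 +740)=1889979 / 16671640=0.11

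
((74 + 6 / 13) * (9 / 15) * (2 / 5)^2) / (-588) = -968 / 79625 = -0.01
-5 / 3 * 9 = -15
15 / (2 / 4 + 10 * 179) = 30 / 3581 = 0.01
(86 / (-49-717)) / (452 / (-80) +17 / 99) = 85140 / 4154401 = 0.02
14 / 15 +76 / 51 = 2.42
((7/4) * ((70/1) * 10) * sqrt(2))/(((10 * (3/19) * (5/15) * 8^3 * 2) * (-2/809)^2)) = 3046609055 * sqrt(2)/8192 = 525946.76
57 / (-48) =-19 / 16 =-1.19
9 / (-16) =-9 / 16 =-0.56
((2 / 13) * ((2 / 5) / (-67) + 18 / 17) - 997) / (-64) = 73800903 / 4738240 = 15.58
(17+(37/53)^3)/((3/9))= 7744686/148877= 52.02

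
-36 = -36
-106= -106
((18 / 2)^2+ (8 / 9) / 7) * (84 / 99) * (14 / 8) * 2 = 240.92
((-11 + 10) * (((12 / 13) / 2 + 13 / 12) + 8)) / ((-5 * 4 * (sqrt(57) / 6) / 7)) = 2.65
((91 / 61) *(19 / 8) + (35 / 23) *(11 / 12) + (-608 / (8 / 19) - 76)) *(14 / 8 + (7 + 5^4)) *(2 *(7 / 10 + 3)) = -318997851757 / 44896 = -7105262.20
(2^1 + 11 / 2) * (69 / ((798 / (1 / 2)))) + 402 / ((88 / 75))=4013745 / 11704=342.94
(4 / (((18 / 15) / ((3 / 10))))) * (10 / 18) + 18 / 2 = 86 / 9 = 9.56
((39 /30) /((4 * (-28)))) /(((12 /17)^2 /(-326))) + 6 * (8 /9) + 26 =3139111 /80640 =38.93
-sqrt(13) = -3.61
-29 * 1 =-29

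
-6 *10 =-60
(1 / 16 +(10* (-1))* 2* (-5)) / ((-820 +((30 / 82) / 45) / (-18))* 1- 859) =-1772307 / 29738456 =-0.06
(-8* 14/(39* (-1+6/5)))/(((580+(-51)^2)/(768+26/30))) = -1291696/372177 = -3.47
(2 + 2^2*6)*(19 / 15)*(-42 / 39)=-532 / 15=-35.47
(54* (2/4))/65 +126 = 8217/65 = 126.42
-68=-68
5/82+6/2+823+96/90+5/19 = 827.39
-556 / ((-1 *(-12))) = -139 / 3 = -46.33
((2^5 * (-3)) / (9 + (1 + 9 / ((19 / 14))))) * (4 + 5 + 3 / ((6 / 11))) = -83.70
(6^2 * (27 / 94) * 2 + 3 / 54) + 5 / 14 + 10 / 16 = 514469 / 23688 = 21.72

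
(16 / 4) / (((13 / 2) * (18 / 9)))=4 / 13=0.31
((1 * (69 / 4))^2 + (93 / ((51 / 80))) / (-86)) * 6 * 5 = 51906765 / 5848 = 8875.99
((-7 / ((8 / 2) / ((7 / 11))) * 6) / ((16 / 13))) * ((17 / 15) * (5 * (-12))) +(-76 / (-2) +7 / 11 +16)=37295 / 88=423.81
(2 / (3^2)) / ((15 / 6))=4 / 45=0.09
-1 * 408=-408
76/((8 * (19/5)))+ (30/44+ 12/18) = 127/33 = 3.85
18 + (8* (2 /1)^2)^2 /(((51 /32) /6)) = 65842 /17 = 3873.06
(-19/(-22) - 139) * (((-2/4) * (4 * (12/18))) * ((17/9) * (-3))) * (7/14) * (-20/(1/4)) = 1377680/33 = 41747.88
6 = 6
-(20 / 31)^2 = -400 / 961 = -0.42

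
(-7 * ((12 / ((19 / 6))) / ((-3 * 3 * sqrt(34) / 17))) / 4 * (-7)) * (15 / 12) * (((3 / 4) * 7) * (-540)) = 694575 * sqrt(34) / 76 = 53289.91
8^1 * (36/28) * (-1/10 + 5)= 252/5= 50.40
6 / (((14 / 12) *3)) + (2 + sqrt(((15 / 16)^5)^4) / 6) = 58520122222477 / 15393162788864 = 3.80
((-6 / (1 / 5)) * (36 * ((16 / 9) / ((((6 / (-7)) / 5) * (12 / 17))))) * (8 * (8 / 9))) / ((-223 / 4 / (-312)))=1267302400 / 2007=631441.16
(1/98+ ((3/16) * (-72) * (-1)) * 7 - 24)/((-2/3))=-10365/98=-105.77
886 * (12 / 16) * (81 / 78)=35883 / 52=690.06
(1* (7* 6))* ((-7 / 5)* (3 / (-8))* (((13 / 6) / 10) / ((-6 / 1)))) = -637 / 800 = -0.80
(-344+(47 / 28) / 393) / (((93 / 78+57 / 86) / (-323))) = 40203979309 / 671244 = 59894.73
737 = 737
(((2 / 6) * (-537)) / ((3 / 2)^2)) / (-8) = 179 / 18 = 9.94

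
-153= -153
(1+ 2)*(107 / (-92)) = -321 / 92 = -3.49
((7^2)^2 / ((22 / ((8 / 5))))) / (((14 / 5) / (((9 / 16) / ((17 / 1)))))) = 3087 / 1496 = 2.06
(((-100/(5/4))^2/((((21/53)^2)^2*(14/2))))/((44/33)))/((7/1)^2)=12624769600/22235661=567.77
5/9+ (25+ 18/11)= 2692/99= 27.19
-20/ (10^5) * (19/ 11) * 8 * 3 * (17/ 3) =-0.05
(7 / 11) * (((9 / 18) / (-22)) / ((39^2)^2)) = -7 / 1119705444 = -0.00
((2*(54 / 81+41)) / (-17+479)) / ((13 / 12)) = 500 / 3003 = 0.17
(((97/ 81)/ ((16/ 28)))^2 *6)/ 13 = 2.03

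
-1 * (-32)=32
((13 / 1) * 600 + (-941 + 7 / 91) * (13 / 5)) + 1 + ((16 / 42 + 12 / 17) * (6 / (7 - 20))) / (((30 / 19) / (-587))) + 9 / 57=5541.24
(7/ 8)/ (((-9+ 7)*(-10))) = 7/ 160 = 0.04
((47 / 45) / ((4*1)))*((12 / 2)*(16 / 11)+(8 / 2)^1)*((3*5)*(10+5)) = 8225 / 11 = 747.73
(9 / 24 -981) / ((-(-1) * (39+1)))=-1569 / 64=-24.52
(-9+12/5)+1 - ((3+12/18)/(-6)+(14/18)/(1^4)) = -173/30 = -5.77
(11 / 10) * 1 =11 / 10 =1.10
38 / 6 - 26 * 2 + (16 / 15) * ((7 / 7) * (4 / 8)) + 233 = 2818 / 15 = 187.87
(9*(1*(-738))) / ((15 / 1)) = -442.80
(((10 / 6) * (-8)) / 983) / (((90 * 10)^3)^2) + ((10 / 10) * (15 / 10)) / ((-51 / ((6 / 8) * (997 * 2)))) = -29297209696368750000017 / 666068291325000000000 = -43.99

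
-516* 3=-1548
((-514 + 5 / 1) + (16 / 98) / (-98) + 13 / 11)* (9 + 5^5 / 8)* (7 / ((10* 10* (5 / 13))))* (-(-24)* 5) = -167225213649 / 37730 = -4432155.15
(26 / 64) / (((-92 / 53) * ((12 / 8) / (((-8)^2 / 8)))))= -689 / 552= -1.25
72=72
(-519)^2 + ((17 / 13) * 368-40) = 3507429 / 13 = 269802.23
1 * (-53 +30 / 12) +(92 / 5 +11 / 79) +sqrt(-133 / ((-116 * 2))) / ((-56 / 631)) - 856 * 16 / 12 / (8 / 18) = -2053969 / 790 - 631 * sqrt(7714) / 6496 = -2608.49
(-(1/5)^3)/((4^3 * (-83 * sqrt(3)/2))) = sqrt(3)/996000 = 0.00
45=45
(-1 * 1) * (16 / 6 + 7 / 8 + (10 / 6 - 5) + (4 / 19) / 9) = -317 / 1368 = -0.23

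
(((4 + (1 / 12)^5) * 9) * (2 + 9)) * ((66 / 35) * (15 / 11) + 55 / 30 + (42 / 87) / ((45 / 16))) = 915424983209 / 505128960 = 1812.26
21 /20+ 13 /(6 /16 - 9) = -631 /1380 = -0.46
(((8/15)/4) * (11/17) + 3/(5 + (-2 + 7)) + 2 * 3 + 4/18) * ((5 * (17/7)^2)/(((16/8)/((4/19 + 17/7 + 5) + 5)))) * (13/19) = 3756246611/4457628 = 842.66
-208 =-208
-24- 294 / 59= -1710 / 59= -28.98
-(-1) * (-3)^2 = 9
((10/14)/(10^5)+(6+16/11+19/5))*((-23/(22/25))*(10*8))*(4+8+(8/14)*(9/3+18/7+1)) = -76936796829/207515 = -370752.94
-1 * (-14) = 14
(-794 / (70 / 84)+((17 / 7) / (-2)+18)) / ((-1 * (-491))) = -65521 / 34370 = -1.91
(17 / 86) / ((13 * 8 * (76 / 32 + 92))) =17 / 844090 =0.00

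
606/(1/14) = 8484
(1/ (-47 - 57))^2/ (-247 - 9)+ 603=1669644287/ 2768896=603.00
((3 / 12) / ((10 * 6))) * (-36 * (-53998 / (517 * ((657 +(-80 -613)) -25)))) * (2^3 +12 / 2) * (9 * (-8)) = 40822488 / 157685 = 258.89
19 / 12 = 1.58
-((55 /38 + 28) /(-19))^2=-1252161 /521284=-2.40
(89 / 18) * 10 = 445 / 9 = 49.44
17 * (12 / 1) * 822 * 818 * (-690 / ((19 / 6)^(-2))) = -949093677960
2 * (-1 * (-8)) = 16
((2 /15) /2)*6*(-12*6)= -144 /5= -28.80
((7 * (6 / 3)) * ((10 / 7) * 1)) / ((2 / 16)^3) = 10240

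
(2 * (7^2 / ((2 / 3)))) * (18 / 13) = 2646 / 13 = 203.54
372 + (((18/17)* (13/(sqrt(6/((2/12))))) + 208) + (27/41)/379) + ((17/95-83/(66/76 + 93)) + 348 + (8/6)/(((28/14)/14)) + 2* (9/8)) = 2739829053541/2911076260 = 941.17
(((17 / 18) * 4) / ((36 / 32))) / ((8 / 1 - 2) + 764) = 136 / 31185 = 0.00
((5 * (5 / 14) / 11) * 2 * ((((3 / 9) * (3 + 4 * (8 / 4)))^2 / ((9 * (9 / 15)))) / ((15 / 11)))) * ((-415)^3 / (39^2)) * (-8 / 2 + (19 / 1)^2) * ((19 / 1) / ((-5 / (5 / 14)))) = 69834847878125 / 5174442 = 13496111.83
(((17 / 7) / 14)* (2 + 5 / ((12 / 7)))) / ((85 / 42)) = 59 / 140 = 0.42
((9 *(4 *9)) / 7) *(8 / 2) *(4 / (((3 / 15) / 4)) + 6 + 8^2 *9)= 122564.57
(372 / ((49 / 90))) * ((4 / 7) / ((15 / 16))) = 416.47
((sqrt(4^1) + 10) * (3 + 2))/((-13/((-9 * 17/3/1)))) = 3060/13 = 235.38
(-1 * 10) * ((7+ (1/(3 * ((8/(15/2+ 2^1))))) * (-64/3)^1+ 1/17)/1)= 2120/153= 13.86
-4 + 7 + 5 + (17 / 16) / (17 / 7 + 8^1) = 9463 / 1168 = 8.10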